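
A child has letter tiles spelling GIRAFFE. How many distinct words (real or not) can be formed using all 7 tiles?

2520

The 7 letters of GIRAFFE have repeats: F appearing twice.
So there are 7! / (2!) = 2520 distinguishable arrangements.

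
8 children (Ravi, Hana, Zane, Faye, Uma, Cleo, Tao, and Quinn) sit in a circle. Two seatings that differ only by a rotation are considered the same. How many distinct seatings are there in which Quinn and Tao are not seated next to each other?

Without the restriction there are (7)! = 5040 seatings.
Those with Quinn next to Tao: fuse the pair into one unit and seat 7 units around a circle — 2·(6)! = 1440.
Subtracting, 5040 − 1440 = 3600.

3600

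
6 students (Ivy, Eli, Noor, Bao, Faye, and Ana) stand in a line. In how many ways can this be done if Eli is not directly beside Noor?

480

Of the 6! = 720 arrangements, those with Eli and Noor adjacent number 2 × 5! = 240 (treat the pair as a block with 2 internal orders).
So 720 − 240 = 480 arrangements keep them apart.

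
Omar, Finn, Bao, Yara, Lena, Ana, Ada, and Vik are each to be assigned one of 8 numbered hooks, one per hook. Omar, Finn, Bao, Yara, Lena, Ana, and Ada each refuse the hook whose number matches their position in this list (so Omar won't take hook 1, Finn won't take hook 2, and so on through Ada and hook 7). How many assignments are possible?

Let Aᵢ (for 1 ≤ i ≤ 7) be the placements that put person i in their forbidden hook. Any j of these fix j positions, leaving (8−j)! ways to fill the rest, and there are C(7,j) ways to pick which j.
By inclusion–exclusion, the number of valid placements is Σ_{j=0}^{7} (−1)^j C(7,j)·(8−j)!.
Computing: 40320 − 35280 + 15120 − 4200 + 840 − 126 + 14 − 1 = 16687.

16687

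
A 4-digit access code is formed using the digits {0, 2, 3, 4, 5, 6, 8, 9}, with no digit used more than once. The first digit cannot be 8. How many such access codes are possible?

1470

The first digit has 8−1 = 7 choices (anything except 8).
The remaining 3 digits are filled from the other 7 symbols without repetition: 7 × 6 × 5 = 210.
Total: 7 × 210 = 1470.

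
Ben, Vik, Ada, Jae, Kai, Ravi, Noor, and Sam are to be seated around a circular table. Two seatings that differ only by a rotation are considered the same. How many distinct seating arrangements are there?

Seat Ben anywhere (absorbing the rotational symmetry), then permute the other 7: (7)! = 5040.

5040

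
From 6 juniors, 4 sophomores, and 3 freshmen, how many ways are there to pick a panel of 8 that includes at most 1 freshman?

405

Split by how many freshmen are chosen (0 through 1).
Sum: C(3,0)·C(10,8) + C(3,1)·C(10,7) = 45 + 360 = 405.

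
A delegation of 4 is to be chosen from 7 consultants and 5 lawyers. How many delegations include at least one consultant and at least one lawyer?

455

With no constraint there are C(12,4) = 495 possible selections.
Subtract selections that omit an entire group: no consultants → C(5,4) = 5; no lawyers → C(7,4) = 35.
Both groups omitted at once is impossible, so 495 − 40 = 455.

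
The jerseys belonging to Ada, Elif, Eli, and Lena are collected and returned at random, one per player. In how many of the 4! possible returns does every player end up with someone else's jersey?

This is the derangement count D_4: permutations of 4 items with no fixed point.
By inclusion–exclusion this is Σ_{j=0}^{4} (−1)^j C(4,j)·(4−j)!.
Computing: 24 − 24 + 12 − 4 + 1 = 9.

9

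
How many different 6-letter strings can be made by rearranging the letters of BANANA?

Letter multiplicities in BANANA: A×3, B×1, N×2.
Dividing 6! = 720 by 3!·2! = 12 for the repeated letters gives 60.

60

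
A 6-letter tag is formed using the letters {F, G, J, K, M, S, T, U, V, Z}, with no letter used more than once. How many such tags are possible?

Choose and order 6 of the 10 symbols: the first letter has 10 options, the next 9, and so on down to 5.
10 × 9 × 8 × 7 × 6 × 5 = 151200.

151200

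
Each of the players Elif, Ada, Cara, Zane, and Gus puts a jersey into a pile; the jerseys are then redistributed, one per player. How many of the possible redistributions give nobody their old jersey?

44

This is the derangement count D_5: permutations of 5 items with no fixed point.
By inclusion–exclusion this is Σ_{j=0}^{5} (−1)^j C(5,j)·(5−j)!.
Computing: 120 − 120 + 60 − 20 + 5 − 1 = 44.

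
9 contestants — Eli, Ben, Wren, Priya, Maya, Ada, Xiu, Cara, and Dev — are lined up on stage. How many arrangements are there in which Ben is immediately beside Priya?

Glue Ben and Priya into one block (2 internal orders), leaving 8 units to arrange in a row.
So the count is 2·(8)! = 80640.

80640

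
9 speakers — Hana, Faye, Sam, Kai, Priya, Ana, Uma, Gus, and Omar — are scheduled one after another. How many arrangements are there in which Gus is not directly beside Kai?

There are 9! = 362880 arrangements in all. If Gus and Kai are adjacent, merging them into one block gives 2·(8)! = 80640 arrangements.
Complementary counting: 362880 − 80640 = 282240.

282240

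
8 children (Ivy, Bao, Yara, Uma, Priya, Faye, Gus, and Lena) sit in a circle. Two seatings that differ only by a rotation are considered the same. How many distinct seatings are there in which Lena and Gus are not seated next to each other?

All circular seatings of 8 people number (7)! = 5040.
Seatings with Lena beside Gus: treat them as a block with 2 internal orders, giving 2 × (6)! = 1440.
Subtracting, 5040 − 1440 = 3600.

3600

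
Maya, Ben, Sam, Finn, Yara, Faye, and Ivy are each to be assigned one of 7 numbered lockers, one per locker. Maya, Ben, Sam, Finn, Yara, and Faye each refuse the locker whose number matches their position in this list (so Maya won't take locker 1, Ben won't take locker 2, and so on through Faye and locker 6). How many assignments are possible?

Let Aᵢ (for 1 ≤ i ≤ 6) be the placements that put person i in their forbidden locker. Any j of these fix j positions, leaving (7−j)! ways to fill the rest, and there are C(6,j) ways to pick which j.
By inclusion–exclusion, the number of valid placements is Σ_{j=0}^{6} (−1)^j C(6,j)·(7−j)!.
Computing: 5040 − 4320 + 1800 − 480 + 90 − 12 + 1 = 2119.

2119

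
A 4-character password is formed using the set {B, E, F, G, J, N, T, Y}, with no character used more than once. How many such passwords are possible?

This is a permutation of 4 out of 8: P(8,4) = 8!/4!.
That product is 8 × 7 × 6 × 5 = 1680.

1680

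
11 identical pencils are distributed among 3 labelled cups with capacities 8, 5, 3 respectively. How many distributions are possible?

Ignoring the caps, the number of non-negative solutions to x_1+…+x_3 = 11 is C(13,2) = 78.
Subtract solutions that violate a single cap (substitute x_i' = x_i − (cap_i+1)): x_1 ≥ 9 gives C(4,2) = 6; x_2 ≥ 6 gives C(7,2) = 21; x_3 ≥ 4 gives C(9,2) = 36. Together 63.
Add back pairs where two caps are both exceeded: 0 + 0 + 3 = 3.
By inclusion–exclusion the count is 78 − 63 + 3 = 18.

18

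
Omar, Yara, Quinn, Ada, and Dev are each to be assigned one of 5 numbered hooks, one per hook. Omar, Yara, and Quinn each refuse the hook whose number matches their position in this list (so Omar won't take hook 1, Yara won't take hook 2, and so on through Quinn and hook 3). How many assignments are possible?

Let Aᵢ (for i ∈ {1, 2, 3}) be the placements that put person i in their forbidden hook. Any j of these fix j positions, leaving (5−j)! ways to fill the rest, and there are C(3,j) ways to pick which j.
By inclusion–exclusion, the number of valid placements is Σ_{j=0}^{3} (−1)^j C(3,j)·(5−j)!.
Computing: 120 − 72 + 18 − 2 = 64.

64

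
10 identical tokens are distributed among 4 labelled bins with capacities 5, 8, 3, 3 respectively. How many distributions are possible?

Without the upper bounds there are C(13,3) = 286 ways to split 10 among 4 bins.
Subtract solutions that violate a single cap (substitute x_i' = x_i − (cap_i+1)): x_1 ≥ 6 gives C(7,3) = 35; x_2 ≥ 9 gives C(4,3) = 4; x_3 ≥ 4 gives C(9,3) = 84; x_4 ≥ 4 gives C(9,3) = 84. Together 207.
Add back pairs where two caps are both exceeded: 0 + 1 + 1 + 0 + 0 + 10 = 12.
By inclusion–exclusion the count is 286 − 207 + 12 = 91.

91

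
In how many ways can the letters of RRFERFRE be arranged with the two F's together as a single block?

105

Treat the 2 copies of F as a single block. The multiset to arrange is then {FF, E, E, R, R, R, R}, 7 items in all.
That gives (7)!/(4!·2!) = 105 arrangements.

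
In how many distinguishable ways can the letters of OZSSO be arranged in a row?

30

The 5 letters of OZSSO have repeats: O appearing twice and S appearing twice.
So there are 5! / (2!·2!) = 30 distinguishable arrangements.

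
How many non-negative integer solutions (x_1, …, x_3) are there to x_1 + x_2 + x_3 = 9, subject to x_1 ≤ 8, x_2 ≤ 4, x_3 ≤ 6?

Without the upper bounds there are C(11,2) = 55 ways to split 9 among 3 variables.
Subtract solutions that violate a single cap (substitute x_i' = x_i − (cap_i+1)): x_1 ≥ 9 gives C(2,2) = 1; x_2 ≥ 5 gives C(6,2) = 15; x_3 ≥ 7 gives C(4,2) = 6. Together 22.
No two caps can be exceeded simultaneously, so the pair terms are all 0.
By inclusion–exclusion the count is 55 − 22 + 0 = 33.

33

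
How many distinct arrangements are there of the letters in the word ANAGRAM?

ANAGRAM has 7 letters with A appearing 3 times.
So there are 7! / (3!) = 840 distinguishable arrangements.

840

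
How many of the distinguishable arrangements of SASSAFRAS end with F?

Fix F in the last position and arrange the remaining 8 letters.
Those 8 letters have A appearing 3 times and S appearing 4 times, giving (8)!/(4!·3!) = 280.

280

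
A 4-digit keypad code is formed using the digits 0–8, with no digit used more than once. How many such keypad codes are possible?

This is a permutation of 4 out of 9: P(9,4) = 9!/5!.
9 × 8 × 7 × 6 = 3024.

3024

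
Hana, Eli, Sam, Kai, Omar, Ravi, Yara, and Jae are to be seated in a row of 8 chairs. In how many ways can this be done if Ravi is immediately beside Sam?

Glue Ravi and Sam into one block (2 internal orders), leaving 7 units to arrange in a row.
That gives 2 × 7! = 2 × 5040 = 10080.

10080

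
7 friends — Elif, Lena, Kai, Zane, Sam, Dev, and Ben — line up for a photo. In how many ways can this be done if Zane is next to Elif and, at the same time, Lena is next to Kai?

480

Treat {Zane,Elif} as one block (2 orders) and {Lena,Kai} as another (2 orders).
That leaves 5 units to arrange: 2 × 2 × 5! = 4 × 120 = 480.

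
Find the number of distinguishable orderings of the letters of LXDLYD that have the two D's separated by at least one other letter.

120

There are 6!/(2!·2!) = 180 arrangements of LXDLYD in total.
Arrangements with the D's together: treat DD as one letter, giving (5)!/(2!) = 60.
Subtracting, 180 − 60 = 120 arrangements keep the D's apart.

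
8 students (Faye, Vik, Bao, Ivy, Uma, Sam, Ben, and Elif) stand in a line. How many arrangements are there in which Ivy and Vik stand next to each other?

10080

Treat {Ivy, Vik} as a single unit. There are 7 units to order, and the pair itself can be ordered 2 ways.
That gives 2 × 7! = 2 × 5040 = 10080.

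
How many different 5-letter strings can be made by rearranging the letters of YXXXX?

Letter multiplicities in YXXXX: X×4, Y×1.
Dividing 5! = 120 by 4! = 24 for the repeated letters gives 5.

5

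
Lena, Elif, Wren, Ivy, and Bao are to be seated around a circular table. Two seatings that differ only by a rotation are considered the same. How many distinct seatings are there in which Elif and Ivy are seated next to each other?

Treat {Elif, Ivy} as one unit (2 internal orders) and seat the resulting 4 units around the table: (3)! circular arrangements.
So 2 × (3)! = 2 × 6 = 12.

12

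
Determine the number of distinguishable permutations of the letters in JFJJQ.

Letter multiplicities in JFJJQ: F×1, J×3, Q×1.
Dividing 5! = 120 by 3! = 6 for the repeated letters gives 20.

20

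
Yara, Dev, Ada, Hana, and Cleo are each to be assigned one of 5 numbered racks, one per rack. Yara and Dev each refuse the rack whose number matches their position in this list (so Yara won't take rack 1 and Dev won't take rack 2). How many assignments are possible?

78

Let Aᵢ (for i ∈ {1, 2}) be the placements that put person i in their forbidden rack. Any j of these fix j positions, leaving (5−j)! ways to fill the rest, and there are C(2,j) ways to pick which j.
By inclusion–exclusion, the number of valid placements is Σ_{j=0}^{2} (−1)^j C(2,j)·(5−j)!.
Computing: 120 − 48 + 6 = 78.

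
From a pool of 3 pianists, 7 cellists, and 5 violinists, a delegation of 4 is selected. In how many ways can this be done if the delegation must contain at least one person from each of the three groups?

Total 4-person selections from all 15: C(15,4) = 1365.
Subtract selections that omit an entire group: no pianists → C(12,4) = 495; no cellists → C(8,4) = 70; no violinists → C(10,4) = 210.
Add back selections omitting two groups (i.e. drawn from a single group): C(3,4) + C(7,4) + C(5,4) = 40.
By inclusion–exclusion: 1365 − 775 + 40 = 630.

630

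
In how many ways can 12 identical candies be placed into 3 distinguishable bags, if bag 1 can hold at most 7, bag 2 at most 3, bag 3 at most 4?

6

By stars and bars, unrestricted non-negative solutions to x_1+…+x_3 = 12 number C(12+2,2) = 91.
Subtract solutions that violate a single cap (substitute x_i' = x_i − (cap_i+1)): x_1 ≥ 8 gives C(6,2) = 15; x_2 ≥ 4 gives C(10,2) = 45; x_3 ≥ 5 gives C(9,2) = 36. Together 96.
Add back pairs where two caps are both exceeded: 1 + 0 + 10 = 11.
By inclusion–exclusion the count is 91 − 96 + 11 = 6.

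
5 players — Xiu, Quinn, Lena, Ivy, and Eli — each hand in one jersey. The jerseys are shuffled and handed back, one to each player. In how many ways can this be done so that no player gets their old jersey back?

44

Let Aᵢ be the assignments in which player i gets their old jersey. We want the size of the complement of A₁∪…∪A_5.
By inclusion–exclusion this is Σ_{j=0}^{5} (−1)^j C(5,j)·(5−j)!.
Computing: 120 − 120 + 60 − 20 + 5 − 1 = 44.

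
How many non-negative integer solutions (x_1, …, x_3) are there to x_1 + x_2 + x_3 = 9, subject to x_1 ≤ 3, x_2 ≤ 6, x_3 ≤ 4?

14

Without the upper bounds there are C(11,2) = 55 ways to split 9 among 3 variables.
Subtract solutions that violate a single cap (substitute x_i' = x_i − (cap_i+1)): x_1 ≥ 4 gives C(7,2) = 21; x_2 ≥ 7 gives C(4,2) = 6; x_3 ≥ 5 gives C(6,2) = 15. Together 42.
Add back pairs where two caps are both exceeded: 0 + 1 + 0 = 1.
By inclusion–exclusion the count is 55 − 42 + 1 = 14.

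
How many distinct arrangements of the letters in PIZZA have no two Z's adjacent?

36

Total arrangements of PIZZA: 5!/(2!) = 60.
If the two Z's are adjacent, glue them into one block, leaving 4 items to arrange: (4)! = 24 ways.
Subtracting, 60 − 24 = 36 arrangements keep the Z's apart.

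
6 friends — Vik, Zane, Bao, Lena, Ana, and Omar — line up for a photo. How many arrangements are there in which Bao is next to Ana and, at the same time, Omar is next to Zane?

96

Treat {Bao,Ana} as one block (2 orders) and {Omar,Zane} as another (2 orders).
That leaves 4 units to arrange: 2 × 2 × 4! = 4 × 24 = 96.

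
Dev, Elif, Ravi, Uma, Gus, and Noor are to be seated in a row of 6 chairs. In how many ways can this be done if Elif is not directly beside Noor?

480

Of the 6! = 720 arrangements, those with Elif and Noor adjacent number 2 × 5! = 240 (treat the pair as a block with 2 internal orders).
So 720 − 240 = 480 arrangements keep them apart.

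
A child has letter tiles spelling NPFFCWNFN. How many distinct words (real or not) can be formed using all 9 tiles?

The 9 letters of NPFFCWNFN have repeats: F appearing 3 times and N appearing 3 times.
The number of distinct arrangements is 9!/(3!·3!) = 362880/36 = 10080.

10080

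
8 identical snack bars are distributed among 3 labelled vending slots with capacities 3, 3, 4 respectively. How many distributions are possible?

6

Without the upper bounds there are C(10,2) = 45 ways to split 8 among 3 vending slots.
Subtract solutions that violate a single cap (substitute x_i' = x_i − (cap_i+1)): x_1 ≥ 4 gives C(6,2) = 15; x_2 ≥ 4 gives C(6,2) = 15; x_3 ≥ 5 gives C(5,2) = 10. Together 40.
Add back pairs where two caps are both exceeded: 1 + 0 + 0 = 1.
By inclusion–exclusion the count is 45 − 40 + 1 = 6.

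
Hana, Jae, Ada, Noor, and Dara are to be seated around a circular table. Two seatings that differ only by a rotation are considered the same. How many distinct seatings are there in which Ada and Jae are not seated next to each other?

All circular seatings of 5 people number (4)! = 24.
Seatings with Ada beside Jae: treat them as a block with 2 internal orders, giving 2 × (3)! = 12.
Subtracting, 24 − 12 = 12.

12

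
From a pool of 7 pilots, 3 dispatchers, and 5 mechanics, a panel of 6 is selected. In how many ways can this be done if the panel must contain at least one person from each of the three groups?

3850

Total 6-person selections from all 15: C(15,6) = 5005.
Selections missing a whole group: no pilots → C(8,6) = 28; no dispatchers → C(12,6) = 924; no mechanics → C(10,6) = 210.
Add back selections omitting two groups (i.e. drawn from a single group): C(7,6) + C(3,6) + C(5,6) = 7.
By inclusion–exclusion: 5005 − 1162 + 7 = 3850.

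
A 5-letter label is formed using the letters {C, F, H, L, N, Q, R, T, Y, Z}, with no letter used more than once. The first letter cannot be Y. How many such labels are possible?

27216

The first letter has 10−1 = 9 choices (anything except Y).
The remaining 4 letters are filled from the other 9 symbols without repetition: 9 × 8 × 7 × 6 = 3024.
Total: 9 × 3024 = 27216.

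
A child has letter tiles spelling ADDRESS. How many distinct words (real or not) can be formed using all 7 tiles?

Letter multiplicities in ADDRESS: A×1, D×2, E×1, R×1, S×2.
So there are 7! / (2!·2!) = 1260 distinguishable arrangements.

1260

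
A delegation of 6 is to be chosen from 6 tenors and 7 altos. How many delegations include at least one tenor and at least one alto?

With no constraint there are C(13,6) = 1716 possible selections.
Subtract selections that omit an entire group: no tenors → C(7,6) = 7; no altos → C(6,6) = 1.
Both groups omitted at once is impossible, so 1716 − 8 = 1708.

1708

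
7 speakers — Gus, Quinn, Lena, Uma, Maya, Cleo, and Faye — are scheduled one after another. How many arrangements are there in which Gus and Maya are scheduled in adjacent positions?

Glue Gus and Maya into one block (2 internal orders), leaving 6 units to arrange in a row.
So the count is 2·(6)! = 1440.

1440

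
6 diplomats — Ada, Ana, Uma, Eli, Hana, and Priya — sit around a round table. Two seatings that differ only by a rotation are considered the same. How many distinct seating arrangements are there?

120

Seat Ada anywhere (absorbing the rotational symmetry), then permute the other 5: (5)! = 120.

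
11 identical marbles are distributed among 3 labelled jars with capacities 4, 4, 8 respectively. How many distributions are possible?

Ignoring the caps, the number of non-negative solutions to x_1+…+x_3 = 11 is C(13,2) = 78.
Subtract solutions that violate a single cap (substitute x_i' = x_i − (cap_i+1)): x_1 ≥ 5 gives C(8,2) = 28; x_2 ≥ 5 gives C(8,2) = 28; x_3 ≥ 9 gives C(4,2) = 6. Together 62.
Add back pairs where two caps are both exceeded: 3 + 0 + 0 = 3.
By inclusion–exclusion the count is 78 − 62 + 3 = 19.

19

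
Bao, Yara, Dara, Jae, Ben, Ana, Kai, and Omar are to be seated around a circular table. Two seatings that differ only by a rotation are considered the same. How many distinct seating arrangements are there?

Fix one person's seat to break rotational symmetry; the remaining 7 people can be arranged in (7)! = 5040 ways.

5040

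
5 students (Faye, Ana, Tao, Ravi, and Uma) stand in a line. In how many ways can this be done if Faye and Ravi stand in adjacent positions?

Treat {Faye, Ravi} as a single unit. There are 4 units to order, and the pair itself can be ordered 2 ways.
So the count is 2·(4)! = 48.

48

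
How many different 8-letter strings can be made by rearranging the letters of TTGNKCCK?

The 8 letters of TTGNKCCK have repeats: C appearing twice, K appearing twice, and T appearing twice.
So there are 8! / (2!·2!·2!) = 5040 distinguishable arrangements.

5040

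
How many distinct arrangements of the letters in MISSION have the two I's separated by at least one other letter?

900

Total arrangements of MISSION: 7!/(2!·2!) = 1260.
If the two I's are adjacent, glue them into one block, leaving 6 items to arrange: (6)!/(2!) = 360 ways.
Subtracting, 1260 − 360 = 900 arrangements keep the I's apart.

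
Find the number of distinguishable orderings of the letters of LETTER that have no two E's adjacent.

Total arrangements of LETTER: 6!/(2!·2!) = 180.
Arrangements with the E's together: treat EE as one letter, giving (5)!/(2!) = 60.
Hence 180 − 60 = 120.

120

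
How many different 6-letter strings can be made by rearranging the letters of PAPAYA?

60

PAPAYA has 6 letters with A appearing 3 times and P appearing twice.
The number of distinct arrangements is 6!/(3!·2!) = 720/12 = 60.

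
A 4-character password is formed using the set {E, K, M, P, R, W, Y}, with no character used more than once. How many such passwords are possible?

840

With no repetition, fill the 4 characters in order: 7 choices, then 6, down to 4.
7 × 6 × 5 × 4 = 840.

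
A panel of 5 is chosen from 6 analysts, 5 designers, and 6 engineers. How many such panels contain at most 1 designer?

3267

Split by how many designers are chosen (0 through 1).
Sum: C(5,0)·C(12,5) + C(5,1)·C(12,4) = 792 + 2475 = 3267.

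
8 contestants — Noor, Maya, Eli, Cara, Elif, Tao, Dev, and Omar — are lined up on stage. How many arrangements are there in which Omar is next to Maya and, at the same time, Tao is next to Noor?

2880

Treat {Omar,Maya} as one block (2 orders) and {Tao,Noor} as another (2 orders).
That leaves 6 units to arrange: 2 × 2 × 6! = 4 × 720 = 2880.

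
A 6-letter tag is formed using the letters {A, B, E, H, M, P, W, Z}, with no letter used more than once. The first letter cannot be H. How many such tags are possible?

The first letter has 8−1 = 7 choices (anything except H).
The remaining 5 letters are filled from the other 7 symbols without repetition: 7 × 6 × 5 × 4 × 3 = 2520.
Total: 7 × 2520 = 17640.

17640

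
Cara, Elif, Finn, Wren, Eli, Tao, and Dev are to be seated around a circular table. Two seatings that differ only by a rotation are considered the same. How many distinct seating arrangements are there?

720

Seat Cara anywhere (absorbing the rotational symmetry), then permute the other 6: (6)! = 720.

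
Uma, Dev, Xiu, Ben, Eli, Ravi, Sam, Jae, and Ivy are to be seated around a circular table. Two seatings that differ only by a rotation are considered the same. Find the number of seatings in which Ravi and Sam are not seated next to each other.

All circular seatings of 9 people number (8)! = 40320.
Those with Ravi next to Sam: fuse the pair into one unit and seat 8 units around a circle — 2·(7)! = 10080.
Subtracting, 40320 − 10080 = 30240.

30240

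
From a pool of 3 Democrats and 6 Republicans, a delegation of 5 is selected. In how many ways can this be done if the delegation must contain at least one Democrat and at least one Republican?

120

Unrestricted: C(9,5) = 126 ways to pick any 5 of the 9.
Subtract selections that omit an entire group: no Democrats → C(6,5) = 6; no Republicans → C(3,5) = 0.
Both groups omitted at once is impossible, so 126 − 6 = 120.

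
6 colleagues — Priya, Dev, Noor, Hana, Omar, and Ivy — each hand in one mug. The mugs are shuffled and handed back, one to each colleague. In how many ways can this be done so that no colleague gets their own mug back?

This is the derangement count D_6: permutations of 6 items with no fixed point.
By inclusion–exclusion this is Σ_{j=0}^{6} (−1)^j C(6,j)·(6−j)!.
Computing: 720 − 720 + 360 − 120 + 30 − 6 + 1 = 265.

265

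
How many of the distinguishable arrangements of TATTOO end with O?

With the last slot taken by O, it remains to arrange the other 5 letters (TATTO).
Those 5 letters have T appearing 3 times, giving (5)!/(3!) = 20.

20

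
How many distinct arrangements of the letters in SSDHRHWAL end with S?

Fix S in the last position and arrange the remaining 8 letters.
Those 8 letters have H appearing twice, giving (8)!/(2!) = 20160.

20160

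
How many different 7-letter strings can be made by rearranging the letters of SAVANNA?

420

Letter multiplicities in SAVANNA: A×3, N×2, S×1, V×1.
Dividing 7! = 5040 by 3!·2! = 12 for the repeated letters gives 420.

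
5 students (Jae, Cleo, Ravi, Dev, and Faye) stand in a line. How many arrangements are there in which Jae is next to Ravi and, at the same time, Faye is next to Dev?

Treat {Jae,Ravi} as one block (2 orders) and {Faye,Dev} as another (2 orders).
That leaves 3 units to arrange: 2 × 2 × 3! = 4 × 6 = 24.

24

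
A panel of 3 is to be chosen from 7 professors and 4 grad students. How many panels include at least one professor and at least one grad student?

126

Unrestricted: C(11,3) = 165 ways to pick any 3 of the 11.
Subtract selections that omit an entire group: no professors → C(4,3) = 4; no grad students → C(7,3) = 35.
Both groups omitted at once is impossible, so 165 − 39 = 126.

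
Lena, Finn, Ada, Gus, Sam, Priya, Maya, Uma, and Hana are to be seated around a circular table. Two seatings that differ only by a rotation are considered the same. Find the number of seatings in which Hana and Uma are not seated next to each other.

30240

All circular seatings of 9 people number (8)! = 40320.
Those with Hana next to Uma: fuse the pair into one unit and seat 8 units around a circle — 2·(7)! = 10080.
Subtracting, 40320 − 10080 = 30240.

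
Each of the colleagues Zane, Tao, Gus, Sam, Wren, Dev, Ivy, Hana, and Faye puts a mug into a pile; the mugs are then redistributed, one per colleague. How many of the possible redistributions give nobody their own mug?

133496

This is the derangement count D_9: permutations of 9 items with no fixed point.
By inclusion–exclusion this is Σ_{j=0}^{9} (−1)^j C(9,j)·(9−j)!.
Computing: 362880 − 362880 + 181440 − 60480 + 15120 − 3024 + 504 − 72 + 9 − 1 = 133496.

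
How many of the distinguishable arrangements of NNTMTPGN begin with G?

420

Fix G in the first position and arrange the remaining 7 letters.
Those 7 letters have N appearing 3 times and T appearing twice, giving (7)!/(3!·2!) = 420.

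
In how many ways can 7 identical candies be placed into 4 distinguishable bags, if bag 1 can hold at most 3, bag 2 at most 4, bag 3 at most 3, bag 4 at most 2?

Without the upper bounds there are C(10,3) = 120 ways to split 7 among 4 bags.
Subtract solutions that violate a single cap (substitute x_i' = x_i − (cap_i+1)): x_1 ≥ 4 gives C(6,3) = 20; x_2 ≥ 5 gives C(5,3) = 10; x_3 ≥ 4 gives C(6,3) = 20; x_4 ≥ 3 gives C(7,3) = 35. Together 85.
Add back pairs where two caps are both exceeded: 0 + 0 + 1 + 0 + 0 + 1 = 2.
By inclusion–exclusion the count is 120 − 85 + 2 = 37.

37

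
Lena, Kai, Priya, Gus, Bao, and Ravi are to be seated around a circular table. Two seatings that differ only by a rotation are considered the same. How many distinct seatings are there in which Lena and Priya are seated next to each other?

48

Glue Lena and Priya into a block (2 internal orders). Seating 5 units around a circle gives (4)! arrangements.
So 2 × (4)! = 2 × 24 = 48.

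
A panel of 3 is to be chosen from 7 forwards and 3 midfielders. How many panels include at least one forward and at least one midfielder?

84

With no constraint there are C(10,3) = 120 possible selections.
Subtract selections that omit an entire group: no forwards → C(3,3) = 1; no midfielders → C(7,3) = 35.
Both groups omitted at once is impossible, so 120 − 36 = 84.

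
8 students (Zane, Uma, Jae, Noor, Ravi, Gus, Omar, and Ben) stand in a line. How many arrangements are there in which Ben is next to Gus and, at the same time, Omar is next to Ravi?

2880

Treat {Ben,Gus} as one block (2 orders) and {Omar,Ravi} as another (2 orders).
That leaves 6 units to arrange: 2 × 2 × 6! = 4 × 720 = 2880.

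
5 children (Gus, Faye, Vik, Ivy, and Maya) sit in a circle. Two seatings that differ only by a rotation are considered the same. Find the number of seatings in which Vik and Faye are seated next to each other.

12

Glue Vik and Faye into a block (2 internal orders). Seating 4 units around a circle gives (3)! arrangements.
So 2 × (3)! = 2 × 6 = 12.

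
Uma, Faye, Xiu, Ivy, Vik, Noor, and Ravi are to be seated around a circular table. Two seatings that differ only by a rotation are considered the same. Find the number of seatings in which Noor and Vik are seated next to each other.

240

Glue Noor and Vik into a block (2 internal orders). Seating 6 units around a circle gives (5)! arrangements.
So 2 × (5)! = 2 × 120 = 240.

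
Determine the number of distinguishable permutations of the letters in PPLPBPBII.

3780

PPLPBPBII has 9 letters with B appearing twice, I appearing twice, and P appearing 4 times.
The number of distinct arrangements is 9!/(4!·2!·2!) = 362880/96 = 3780.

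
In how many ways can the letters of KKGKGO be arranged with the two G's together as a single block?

Treat the 2 copies of G as a single block. The multiset to arrange is then {GG, K, K, K, O}, 5 items in all.
That gives (5)!/(3!) = 20 arrangements.

20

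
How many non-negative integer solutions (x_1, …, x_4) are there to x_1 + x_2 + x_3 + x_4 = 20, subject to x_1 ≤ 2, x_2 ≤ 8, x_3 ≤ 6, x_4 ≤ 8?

By stars and bars, unrestricted non-negative solutions to x_1+…+x_4 = 20 number C(20+3,3) = 1771.
Subtract solutions that violate a single cap (substitute x_i' = x_i − (cap_i+1)): x_1 ≥ 3 gives C(20,3) = 1140; x_2 ≥ 9 gives C(14,3) = 364; x_3 ≥ 7 gives C(16,3) = 560; x_4 ≥ 9 gives C(14,3) = 364. Together 2428.
Add back pairs where two caps are both exceeded: 165 + 286 + 165 + 35 + 10 + 35 = 696.
Subtract triples: 4 + 0 + 4 + 0 = 8.
By inclusion–exclusion the count is 1771 − 2428 + 696 − 8 = 31.

31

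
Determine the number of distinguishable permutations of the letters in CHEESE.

120

The 6 letters of CHEESE have repeats: E appearing 3 times.
So there are 6! / (3!) = 120 distinguishable arrangements.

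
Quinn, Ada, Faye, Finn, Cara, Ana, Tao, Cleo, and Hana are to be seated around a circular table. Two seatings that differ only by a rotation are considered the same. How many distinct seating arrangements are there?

Fix one person's seat to break rotational symmetry; the remaining 8 people can be arranged in (8)! = 40320 ways.

40320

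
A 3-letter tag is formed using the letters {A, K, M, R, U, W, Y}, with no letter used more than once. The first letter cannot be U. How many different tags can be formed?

The first letter has 7−1 = 6 choices (anything except U).
The remaining 2 letters are filled from the other 6 symbols without repetition: 6 × 5 = 30.
Total: 6 × 30 = 180.

180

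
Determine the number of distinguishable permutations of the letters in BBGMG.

BBGMG has 5 letters with B appearing twice and G appearing twice.
Dividing 5! = 120 by 2!·2! = 4 for the repeated letters gives 30.

30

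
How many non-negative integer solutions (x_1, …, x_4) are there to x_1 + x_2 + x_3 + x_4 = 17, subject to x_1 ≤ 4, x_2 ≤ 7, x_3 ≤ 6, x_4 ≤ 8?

140

Without the upper bounds there are C(20,3) = 1140 ways to split 17 among 4 variables.
Subtract solutions that violate a single cap (substitute x_i' = x_i − (cap_i+1)): x_1 ≥ 5 gives C(15,3) = 455; x_2 ≥ 8 gives C(12,3) = 220; x_3 ≥ 7 gives C(13,3) = 286; x_4 ≥ 9 gives C(11,3) = 165. Together 1126.
Add back pairs where two caps are both exceeded: 35 + 56 + 20 + 10 + 1 + 4 = 126.
By inclusion–exclusion the count is 1140 − 1126 + 126 = 140.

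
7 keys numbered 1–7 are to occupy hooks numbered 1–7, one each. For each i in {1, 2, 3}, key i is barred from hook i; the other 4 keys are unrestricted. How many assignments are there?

3216

Let Aᵢ (for i ∈ {1, 2, 3}) be the placements that put key i in its forbidden hook. Any j of these fix j positions, leaving (7−j)! ways to fill the rest, and there are C(3,j) ways to pick which j.
By inclusion–exclusion, the number of valid placements is Σ_{j=0}^{3} (−1)^j C(3,j)·(7−j)!.
Computing: 5040 − 2160 + 360 − 24 = 3216.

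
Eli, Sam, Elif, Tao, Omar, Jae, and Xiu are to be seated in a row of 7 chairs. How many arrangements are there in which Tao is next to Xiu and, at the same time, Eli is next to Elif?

Treat {Tao,Xiu} as one block (2 orders) and {Eli,Elif} as another (2 orders).
That leaves 5 units to arrange: 2 × 2 × 5! = 4 × 120 = 480.

480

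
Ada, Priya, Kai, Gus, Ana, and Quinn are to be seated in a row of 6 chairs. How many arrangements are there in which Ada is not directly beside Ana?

There are 6! = 720 arrangements in all. If Ada and Ana are adjacent, merging them into one block gives 2·(5)! = 240 arrangements.
So 720 − 240 = 480 arrangements keep them apart.

480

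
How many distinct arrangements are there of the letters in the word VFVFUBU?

VFVFUBU has 7 letters with F appearing twice, U appearing twice, and V appearing twice.
Dividing 7! = 5040 by 2!·2!·2! = 8 for the repeated letters gives 630.

630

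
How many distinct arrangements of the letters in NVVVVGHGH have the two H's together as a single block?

Treat the 2 copies of H as a single block. The multiset to arrange is then {HH, G, G, N, V, V, V, V}, 8 items in all.
That gives (8)!/(4!·2!) = 840 arrangements.

840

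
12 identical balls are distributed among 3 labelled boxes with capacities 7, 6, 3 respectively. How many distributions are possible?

14

Without the upper bounds there are C(14,2) = 91 ways to split 12 among 3 boxes.
Subtract solutions that violate a single cap (substitute x_i' = x_i − (cap_i+1)): x_1 ≥ 8 gives C(6,2) = 15; x_2 ≥ 7 gives C(7,2) = 21; x_3 ≥ 4 gives C(10,2) = 45. Together 81.
Add back pairs where two caps are both exceeded: 0 + 1 + 3 = 4.
By inclusion–exclusion the count is 91 − 81 + 4 = 14.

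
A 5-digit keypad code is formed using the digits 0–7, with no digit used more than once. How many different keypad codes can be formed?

6720

This is a permutation of 5 out of 8: P(8,5) = 8!/3!.
That product is 8 × 7 × 6 × 5 × 4 = 6720.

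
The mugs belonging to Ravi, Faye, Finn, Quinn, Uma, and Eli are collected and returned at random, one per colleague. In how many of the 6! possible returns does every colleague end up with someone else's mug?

265

This is the derangement count D_6: permutations of 6 items with no fixed point.
By inclusion–exclusion this is Σ_{j=0}^{6} (−1)^j C(6,j)·(6−j)!.
Computing: 720 − 720 + 360 − 120 + 30 − 6 + 1 = 265.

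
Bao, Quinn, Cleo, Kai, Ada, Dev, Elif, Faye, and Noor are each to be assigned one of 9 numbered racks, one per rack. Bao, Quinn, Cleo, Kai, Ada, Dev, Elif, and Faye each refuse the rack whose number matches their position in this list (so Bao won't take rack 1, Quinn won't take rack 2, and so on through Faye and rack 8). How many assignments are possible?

Let Aᵢ (for 1 ≤ i ≤ 8) be the placements that put person i in their forbidden rack. Any j of these fix j positions, leaving (9−j)! ways to fill the rest, and there are C(8,j) ways to pick which j.
By inclusion–exclusion, the number of valid placements is Σ_{j=0}^{8} (−1)^j C(8,j)·(9−j)!.
Computing: 362880 − 322560 + 141120 − 40320 + 8400 − 1344 + 168 − 16 + 1 = 148329.

148329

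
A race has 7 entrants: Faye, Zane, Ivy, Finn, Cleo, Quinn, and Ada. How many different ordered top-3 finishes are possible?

210

This is an ordered selection of 3 from 7: P(7,3).
That gives 7 × 6 × 5 = 210.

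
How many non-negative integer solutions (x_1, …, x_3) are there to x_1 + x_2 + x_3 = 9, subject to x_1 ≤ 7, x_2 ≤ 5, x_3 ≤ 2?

By stars and bars, unrestricted non-negative solutions to x_1+…+x_3 = 9 number C(9+2,2) = 55.
Subtract solutions that violate a single cap (substitute x_i' = x_i − (cap_i+1)): x_1 ≥ 8 gives C(3,2) = 3; x_2 ≥ 6 gives C(5,2) = 10; x_3 ≥ 3 gives C(8,2) = 28. Together 41.
Add back pairs where two caps are both exceeded: 0 + 0 + 1 = 1.
By inclusion–exclusion the count is 55 − 41 + 1 = 15.

15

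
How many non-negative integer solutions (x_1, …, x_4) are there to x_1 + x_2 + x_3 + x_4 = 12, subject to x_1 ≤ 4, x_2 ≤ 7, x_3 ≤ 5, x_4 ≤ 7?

Without the upper bounds there are C(15,3) = 455 ways to split 12 among 4 variables.
Subtract solutions that violate a single cap (substitute x_i' = x_i − (cap_i+1)): x_1 ≥ 5 gives C(10,3) = 120; x_2 ≥ 8 gives C(7,3) = 35; x_3 ≥ 6 gives C(9,3) = 84; x_4 ≥ 8 gives C(7,3) = 35. Together 274.
Add back pairs where two caps are both exceeded: 0 + 4 + 0 + 0 + 0 + 0 = 4.
By inclusion–exclusion the count is 455 − 274 + 4 = 185.

185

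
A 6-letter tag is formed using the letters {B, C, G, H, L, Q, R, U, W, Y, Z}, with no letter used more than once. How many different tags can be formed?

This is a permutation of 6 out of 11: P(11,6) = 11!/5!.
That product is 11 × 10 × 9 × 8 × 7 × 6 = 332640.

332640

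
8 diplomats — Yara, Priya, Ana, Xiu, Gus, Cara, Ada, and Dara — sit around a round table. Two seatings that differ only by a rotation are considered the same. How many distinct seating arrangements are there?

Fix one person's seat to break rotational symmetry; the remaining 7 people can be arranged in (7)! = 5040 ways.

5040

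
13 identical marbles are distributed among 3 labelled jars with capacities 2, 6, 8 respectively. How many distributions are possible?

By stars and bars, unrestricted non-negative solutions to x_1+…+x_3 = 13 number C(13+2,2) = 105.
Subtract solutions that violate a single cap (substitute x_i' = x_i − (cap_i+1)): x_1 ≥ 3 gives C(12,2) = 66; x_2 ≥ 7 gives C(8,2) = 28; x_3 ≥ 9 gives C(6,2) = 15. Together 109.
Add back pairs where two caps are both exceeded: 10 + 3 + 0 = 13.
By inclusion–exclusion the count is 105 − 109 + 13 = 9.

9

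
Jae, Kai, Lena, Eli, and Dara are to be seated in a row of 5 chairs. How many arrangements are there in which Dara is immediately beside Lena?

Treat {Dara, Lena} as a single unit. There are 4 units to order, and the pair itself can be ordered 2 ways.
So the count is 2·(4)! = 48.

48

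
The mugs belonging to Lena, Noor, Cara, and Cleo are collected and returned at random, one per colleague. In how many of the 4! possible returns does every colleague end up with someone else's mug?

9

This is the derangement count D_4: permutations of 4 items with no fixed point.
By inclusion–exclusion this is Σ_{j=0}^{4} (−1)^j C(4,j)·(4−j)!.
Computing: 24 − 24 + 12 − 4 + 1 = 9.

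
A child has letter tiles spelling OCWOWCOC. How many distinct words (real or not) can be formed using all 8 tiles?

560

Letter multiplicities in OCWOWCOC: C×3, O×3, W×2.
Dividing 8! = 40320 by 3!·3!·2! = 72 for the repeated letters gives 560.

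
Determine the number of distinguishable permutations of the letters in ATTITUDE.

Letter multiplicities in ATTITUDE: A×1, D×1, E×1, I×1, T×3, U×1.
Dividing 8! = 40320 by 3! = 6 for the repeated letters gives 6720.

6720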